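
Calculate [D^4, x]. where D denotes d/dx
4D^{3}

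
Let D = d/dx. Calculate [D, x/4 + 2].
\frac{1}{4}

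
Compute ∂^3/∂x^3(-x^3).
-6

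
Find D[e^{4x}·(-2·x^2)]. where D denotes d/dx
4 x \left(- 2 x - 1\right) e^{4 x}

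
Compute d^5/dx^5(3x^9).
45360 x^{4}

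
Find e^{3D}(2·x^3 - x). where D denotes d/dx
2 x^{3} + 18 x^{2} + 53 x + 51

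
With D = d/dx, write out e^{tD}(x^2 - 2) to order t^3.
t^{2} + 2 t x + x^{2} - 2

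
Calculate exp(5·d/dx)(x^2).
x^{2} + 10 x + 25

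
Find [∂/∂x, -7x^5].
- 35 x^{4}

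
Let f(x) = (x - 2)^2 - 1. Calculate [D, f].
2 x - 4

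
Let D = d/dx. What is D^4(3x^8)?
5040 x^{4}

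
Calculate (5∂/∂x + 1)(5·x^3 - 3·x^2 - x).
5 x^{3} + 72 x^{2} - 31 x - 5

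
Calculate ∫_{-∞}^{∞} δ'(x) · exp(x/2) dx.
- \frac{1}{2}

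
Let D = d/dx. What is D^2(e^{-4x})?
16 e^{- 4 x}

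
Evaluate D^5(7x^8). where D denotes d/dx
47040 x^{3}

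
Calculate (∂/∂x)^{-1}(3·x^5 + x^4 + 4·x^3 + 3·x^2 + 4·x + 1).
\frac{x^{6}}{2} + \frac{x^{5}}{5} + x^{4} + x^{3} + 2 x^{2} + x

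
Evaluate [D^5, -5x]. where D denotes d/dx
-25D^{4}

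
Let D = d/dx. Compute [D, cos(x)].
- \sin{\left(x \right)}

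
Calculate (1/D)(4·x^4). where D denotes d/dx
\frac{4 x^{5}}{5}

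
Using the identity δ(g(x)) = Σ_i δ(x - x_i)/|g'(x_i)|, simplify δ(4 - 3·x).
\frac{\delta(x - 4/3)}{3}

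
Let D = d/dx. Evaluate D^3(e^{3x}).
27 e^{3 x}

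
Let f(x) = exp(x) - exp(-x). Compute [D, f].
2 \cosh{\left(x \right)}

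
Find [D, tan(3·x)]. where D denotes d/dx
\frac{3}{\cos^{2}{\left(3 x \right)}}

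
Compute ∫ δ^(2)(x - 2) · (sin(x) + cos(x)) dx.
- \sin{\left(2 \right)} - \cos{\left(2 \right)}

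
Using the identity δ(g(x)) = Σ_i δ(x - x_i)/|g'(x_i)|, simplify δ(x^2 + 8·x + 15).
\frac{\delta(x + 3) + \delta(x + 5)}{2}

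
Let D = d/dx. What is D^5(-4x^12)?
- 380160 x^{7}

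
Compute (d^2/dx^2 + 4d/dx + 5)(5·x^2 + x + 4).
25 x^{2} + 45 x + 34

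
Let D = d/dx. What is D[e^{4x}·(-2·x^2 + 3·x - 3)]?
\left(- 8 x^{2} + 8 x - 9\right) e^{4 x}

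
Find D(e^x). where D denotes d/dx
e^{x}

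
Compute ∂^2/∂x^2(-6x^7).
- 252 x^{5}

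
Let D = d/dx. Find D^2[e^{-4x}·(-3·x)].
24 \left(1 - 2 x\right) e^{- 4 x}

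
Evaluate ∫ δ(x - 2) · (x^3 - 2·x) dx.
4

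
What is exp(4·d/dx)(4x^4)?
4 x^{4} + 64 x^{3} + 384 x^{2} + 1024 x + 1024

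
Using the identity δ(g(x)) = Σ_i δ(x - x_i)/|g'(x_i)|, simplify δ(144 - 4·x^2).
\frac{\delta(x - 6) + \delta(x + 6)}{48}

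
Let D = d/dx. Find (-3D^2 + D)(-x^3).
3 x \left(6 - x\right)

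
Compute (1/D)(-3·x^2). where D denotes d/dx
- x^{3}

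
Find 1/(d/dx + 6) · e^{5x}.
\frac{e^{5 x}}{11}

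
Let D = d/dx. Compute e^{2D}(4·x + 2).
4 x + 10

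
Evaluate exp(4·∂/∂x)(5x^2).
5 x^{2} + 40 x + 80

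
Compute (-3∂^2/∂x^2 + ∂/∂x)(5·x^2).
10 x - 30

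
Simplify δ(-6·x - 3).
\frac{\delta(x + 1/2)}{6}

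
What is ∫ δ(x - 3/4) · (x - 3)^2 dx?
\frac{81}{16}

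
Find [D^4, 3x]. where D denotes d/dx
12D^{3}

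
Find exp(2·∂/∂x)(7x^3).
7 x^{3} + 42 x^{2} + 84 x + 56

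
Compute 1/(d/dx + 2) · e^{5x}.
\frac{e^{5 x}}{7}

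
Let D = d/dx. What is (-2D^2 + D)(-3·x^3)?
9 x \left(4 - x\right)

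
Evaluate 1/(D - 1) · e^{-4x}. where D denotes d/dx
- \frac{e^{- 4 x}}{5}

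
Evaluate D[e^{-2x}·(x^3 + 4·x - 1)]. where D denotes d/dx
\left(- 2 x^{3} + 3 x^{2} - 8 x + 6\right) e^{- 2 x}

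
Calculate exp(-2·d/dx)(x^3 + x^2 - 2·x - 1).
x^{3} - 5 x^{2} + 6 x - 1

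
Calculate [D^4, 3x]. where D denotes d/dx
12D^{3}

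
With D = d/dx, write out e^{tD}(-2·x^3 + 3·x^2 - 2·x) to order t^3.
- 2 t^{3} - t^{2} \left(6 x - 3\right) - 2 t \left(3 x^{2} - 3 x + 1\right) - 2 x^{3} + 3 x^{2} - 2 x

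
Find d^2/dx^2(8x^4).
96 x^{2}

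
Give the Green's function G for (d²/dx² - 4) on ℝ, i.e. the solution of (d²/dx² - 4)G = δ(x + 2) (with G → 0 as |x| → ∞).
-\frac{e^{-2|x + 2|}}{4}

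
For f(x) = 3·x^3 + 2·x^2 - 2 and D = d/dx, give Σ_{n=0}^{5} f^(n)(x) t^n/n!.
3 t^{3} + t^{2} \left(9 x + 2\right) + t x \left(9 x + 4\right) + 3 x^{3} + 2 x^{2} - 2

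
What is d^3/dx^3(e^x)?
e^{x}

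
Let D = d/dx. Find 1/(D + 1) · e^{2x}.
\frac{e^{2 x}}{3}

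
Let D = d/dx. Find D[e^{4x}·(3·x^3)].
x^{2} \left(12 x + 9\right) e^{4 x}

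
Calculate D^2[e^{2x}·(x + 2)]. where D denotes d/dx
4 \left(x + 3\right) e^{2 x}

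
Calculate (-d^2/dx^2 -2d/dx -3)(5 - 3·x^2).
9 x^{2} + 12 x - 9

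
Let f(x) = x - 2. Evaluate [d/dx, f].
1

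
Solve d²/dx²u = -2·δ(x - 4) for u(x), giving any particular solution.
-|x - 4|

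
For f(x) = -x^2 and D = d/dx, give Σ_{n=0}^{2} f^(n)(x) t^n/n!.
- t^{2} - 2 t x - x^{2}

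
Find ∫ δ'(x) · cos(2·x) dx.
0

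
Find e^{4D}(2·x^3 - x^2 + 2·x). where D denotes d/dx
2 x^{3} + 23 x^{2} + 90 x + 120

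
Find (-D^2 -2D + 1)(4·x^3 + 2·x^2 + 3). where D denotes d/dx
4 x^{3} - 22 x^{2} - 32 x - 1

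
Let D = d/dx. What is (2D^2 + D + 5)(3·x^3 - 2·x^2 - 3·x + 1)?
15 x^{3} - x^{2} + 17 x - 6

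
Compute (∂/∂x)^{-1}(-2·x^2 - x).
- \frac{2 x^{3}}{3} - \frac{x^{2}}{2}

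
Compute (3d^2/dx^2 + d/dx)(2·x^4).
8 x^{2} \left(x + 9\right)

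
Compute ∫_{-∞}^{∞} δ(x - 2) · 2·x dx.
4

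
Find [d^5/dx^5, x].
5\frac{d^{4}}{dx^{4}}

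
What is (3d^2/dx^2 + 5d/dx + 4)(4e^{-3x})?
64 e^{- 3 x}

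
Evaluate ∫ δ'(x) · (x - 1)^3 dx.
-3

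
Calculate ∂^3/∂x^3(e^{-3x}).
- 27 e^{- 3 x}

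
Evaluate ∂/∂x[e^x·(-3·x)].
3 \left(- x - 1\right) e^{x}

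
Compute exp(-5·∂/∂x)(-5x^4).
- 5 x^{4} + 100 x^{3} - 750 x^{2} + 2500 x - 3125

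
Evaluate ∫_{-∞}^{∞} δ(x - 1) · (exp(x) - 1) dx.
-1 + e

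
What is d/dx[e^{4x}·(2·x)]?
\left(8 x + 2\right) e^{4 x}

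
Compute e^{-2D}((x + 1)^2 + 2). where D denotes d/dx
x^{2} - 2 x + 3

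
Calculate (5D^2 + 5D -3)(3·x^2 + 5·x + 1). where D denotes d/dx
- 9 x^{2} + 15 x + 52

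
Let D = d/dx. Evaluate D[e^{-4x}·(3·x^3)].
x^{2} \left(9 - 12 x\right) e^{- 4 x}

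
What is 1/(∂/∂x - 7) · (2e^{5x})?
- e^{5 x}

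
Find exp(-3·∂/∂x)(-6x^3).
- 6 x^{3} + 54 x^{2} - 162 x + 162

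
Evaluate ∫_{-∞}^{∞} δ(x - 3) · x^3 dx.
27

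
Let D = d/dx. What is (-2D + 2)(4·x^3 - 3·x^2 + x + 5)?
8 x^{3} - 30 x^{2} + 14 x + 8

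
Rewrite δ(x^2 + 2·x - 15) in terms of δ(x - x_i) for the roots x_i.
\frac{\delta(x - 3) + \delta(x + 5)}{8}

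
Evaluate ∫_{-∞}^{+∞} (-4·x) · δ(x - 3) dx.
-12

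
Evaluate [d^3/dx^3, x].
3\frac{d^{2}}{dx^{2}}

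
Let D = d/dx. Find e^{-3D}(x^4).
x^{4} - 12 x^{3} + 54 x^{2} - 108 x + 81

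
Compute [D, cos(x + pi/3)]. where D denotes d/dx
- \sin{\left(x + \frac{\pi}{3} \right)}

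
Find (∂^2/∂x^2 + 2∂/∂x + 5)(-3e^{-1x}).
- 12 e^{- x}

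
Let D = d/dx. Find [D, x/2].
\frac{1}{2}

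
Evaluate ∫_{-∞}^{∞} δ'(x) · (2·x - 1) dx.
-2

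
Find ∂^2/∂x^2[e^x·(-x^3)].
- x \left(x^{2} + 6 x + 6\right) e^{x}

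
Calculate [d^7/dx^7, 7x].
49\frac{d^{6}}{dx^{6}}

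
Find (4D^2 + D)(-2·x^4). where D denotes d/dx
8 x^{2} \left(- x - 12\right)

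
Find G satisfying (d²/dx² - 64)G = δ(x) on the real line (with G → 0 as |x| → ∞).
-\frac{e^{-8|x|}}{16}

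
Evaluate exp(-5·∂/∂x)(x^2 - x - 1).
x^{2} - 11 x + 29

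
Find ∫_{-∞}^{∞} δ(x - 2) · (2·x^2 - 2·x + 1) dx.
5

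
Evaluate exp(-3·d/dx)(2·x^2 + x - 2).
2 x^{2} - 11 x + 13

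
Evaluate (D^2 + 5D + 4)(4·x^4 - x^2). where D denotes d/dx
16 x^{4} + 80 x^{3} + 44 x^{2} - 10 x - 2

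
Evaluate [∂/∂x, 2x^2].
4 x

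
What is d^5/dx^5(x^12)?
95040 x^{7}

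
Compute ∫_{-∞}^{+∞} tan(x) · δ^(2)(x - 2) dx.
\frac{2 \tan{\left(2 \right)}}{\cos^{2}{\left(2 \right)}}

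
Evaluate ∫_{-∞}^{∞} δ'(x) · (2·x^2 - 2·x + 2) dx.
2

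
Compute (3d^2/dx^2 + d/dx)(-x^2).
- 2 x - 6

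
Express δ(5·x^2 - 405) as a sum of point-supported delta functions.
\frac{\delta(x - 9) + \delta(x + 9)}{90}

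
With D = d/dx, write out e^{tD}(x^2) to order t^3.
t^{2} + 2 t x + x^{2}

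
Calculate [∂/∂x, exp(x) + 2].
e^{x}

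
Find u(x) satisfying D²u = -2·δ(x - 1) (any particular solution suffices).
-|x - 1|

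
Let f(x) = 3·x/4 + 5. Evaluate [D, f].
\frac{3}{4}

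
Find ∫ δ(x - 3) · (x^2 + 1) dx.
10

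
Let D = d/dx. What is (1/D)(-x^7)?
- \frac{x^{8}}{8}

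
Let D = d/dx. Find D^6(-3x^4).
0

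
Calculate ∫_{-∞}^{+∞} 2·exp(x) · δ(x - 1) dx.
2 e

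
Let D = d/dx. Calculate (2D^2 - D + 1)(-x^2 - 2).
- x^{2} + 2 x - 6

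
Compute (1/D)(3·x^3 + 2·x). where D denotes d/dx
\frac{3 x^{4}}{4} + x^{2}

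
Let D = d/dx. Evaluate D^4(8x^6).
2880 x^{2}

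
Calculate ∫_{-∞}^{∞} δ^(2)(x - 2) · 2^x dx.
4 \log{\left(2 \right)}^{2}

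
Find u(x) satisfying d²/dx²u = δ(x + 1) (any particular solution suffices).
\frac{|x + 1|}{2}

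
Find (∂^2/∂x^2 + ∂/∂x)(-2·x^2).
- 4 x - 4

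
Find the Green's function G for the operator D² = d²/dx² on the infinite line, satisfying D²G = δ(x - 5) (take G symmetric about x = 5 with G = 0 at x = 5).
\frac{|x - 5|}{2}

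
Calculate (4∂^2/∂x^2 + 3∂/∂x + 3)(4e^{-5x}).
352 e^{- 5 x}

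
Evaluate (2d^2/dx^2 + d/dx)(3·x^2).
6 x + 12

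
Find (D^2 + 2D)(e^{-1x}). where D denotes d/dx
- e^{- x}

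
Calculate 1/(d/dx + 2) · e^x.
\frac{e^{x}}{3}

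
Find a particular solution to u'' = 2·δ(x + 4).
|x + 4|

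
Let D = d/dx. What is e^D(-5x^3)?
- 5 x^{3} - 15 x^{2} - 15 x - 5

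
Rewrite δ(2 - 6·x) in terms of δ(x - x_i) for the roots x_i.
\frac{\delta(x - 1/3)}{6}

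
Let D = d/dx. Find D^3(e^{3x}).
27 e^{3 x}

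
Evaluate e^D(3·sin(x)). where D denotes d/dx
3 \sin{\left(x + 1 \right)}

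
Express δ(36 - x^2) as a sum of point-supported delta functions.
\frac{\delta(x - 6) + \delta(x + 6)}{12}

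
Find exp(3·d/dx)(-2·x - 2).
- 2 x - 8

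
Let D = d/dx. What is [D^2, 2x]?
4D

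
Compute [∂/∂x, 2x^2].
4 x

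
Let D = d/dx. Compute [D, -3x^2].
- 6 x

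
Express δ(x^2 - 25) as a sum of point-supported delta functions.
\frac{\delta(x - 5) + \delta(x + 5)}{10}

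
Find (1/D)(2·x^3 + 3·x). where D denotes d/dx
\frac{x^{4}}{2} + \frac{3 x^{2}}{2}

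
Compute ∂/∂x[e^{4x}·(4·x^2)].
8 x \left(2 x + 1\right) e^{4 x}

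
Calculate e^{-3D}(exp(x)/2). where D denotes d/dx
\frac{e^{x - 3}}{2}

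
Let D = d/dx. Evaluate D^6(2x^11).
665280 x^{5}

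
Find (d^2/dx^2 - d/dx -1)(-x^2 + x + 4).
x^{2} + x - 7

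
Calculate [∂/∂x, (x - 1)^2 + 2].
2 x - 2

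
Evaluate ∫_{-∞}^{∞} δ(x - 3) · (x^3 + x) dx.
30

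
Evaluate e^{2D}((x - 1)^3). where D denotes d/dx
x^{3} + 3 x^{2} + 3 x + 1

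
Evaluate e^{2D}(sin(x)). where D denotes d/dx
\sin{\left(x + 2 \right)}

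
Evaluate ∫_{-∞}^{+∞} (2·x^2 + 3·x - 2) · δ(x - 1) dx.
3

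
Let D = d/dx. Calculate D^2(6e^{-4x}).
96 e^{- 4 x}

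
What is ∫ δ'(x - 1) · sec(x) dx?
- \tan{\left(1 \right)} \sec{\left(1 \right)}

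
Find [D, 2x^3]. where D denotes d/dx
6 x^{2}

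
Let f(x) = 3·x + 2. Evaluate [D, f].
3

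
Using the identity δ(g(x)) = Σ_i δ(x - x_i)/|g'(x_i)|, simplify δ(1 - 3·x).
\frac{\delta(x - 1/3)}{3}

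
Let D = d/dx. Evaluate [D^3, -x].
-3D^{2}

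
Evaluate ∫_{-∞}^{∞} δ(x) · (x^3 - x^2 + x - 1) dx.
-1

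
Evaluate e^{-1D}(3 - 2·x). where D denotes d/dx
5 - 2 x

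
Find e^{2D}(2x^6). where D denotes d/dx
2 x^{6} + 24 x^{5} + 120 x^{4} + 320 x^{3} + 480 x^{2} + 384 x + 128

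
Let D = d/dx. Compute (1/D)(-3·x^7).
- \frac{3 x^{8}}{8}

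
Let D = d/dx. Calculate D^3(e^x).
e^{x}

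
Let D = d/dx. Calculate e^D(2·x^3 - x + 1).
2 x^{3} + 6 x^{2} + 5 x + 2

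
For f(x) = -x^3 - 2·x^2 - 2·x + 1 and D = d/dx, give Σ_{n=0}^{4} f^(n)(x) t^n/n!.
- t^{3} - t^{2} \left(3 x + 2\right) - t \left(3 x^{2} + 4 x + 2\right) - x^{3} - 2 x^{2} - 2 x + 1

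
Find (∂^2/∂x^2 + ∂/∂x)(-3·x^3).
9 x \left(- x - 2\right)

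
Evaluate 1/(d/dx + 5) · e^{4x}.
\frac{e^{4 x}}{9}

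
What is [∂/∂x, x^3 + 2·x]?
3 x^{2} + 2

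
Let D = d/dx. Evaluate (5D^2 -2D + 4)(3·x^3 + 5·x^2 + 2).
12 x^{3} + 2 x^{2} + 70 x + 58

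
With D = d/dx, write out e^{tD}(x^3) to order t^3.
t^{3} + 3 t^{2} x + 3 t x^{2} + x^{3}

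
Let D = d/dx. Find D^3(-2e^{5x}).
- 250 e^{5 x}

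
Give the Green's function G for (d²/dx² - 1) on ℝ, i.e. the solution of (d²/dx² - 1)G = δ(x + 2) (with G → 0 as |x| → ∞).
-\frac{e^{-|x + 2|}}{2}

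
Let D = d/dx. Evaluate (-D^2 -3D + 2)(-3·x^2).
- 6 x^{2} + 18 x + 6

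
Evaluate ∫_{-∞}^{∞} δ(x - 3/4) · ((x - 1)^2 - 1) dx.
- \frac{15}{16}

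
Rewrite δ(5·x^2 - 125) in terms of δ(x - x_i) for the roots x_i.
\frac{\delta(x - 5) + \delta(x + 5)}{50}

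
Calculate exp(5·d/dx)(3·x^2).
3 x^{2} + 30 x + 75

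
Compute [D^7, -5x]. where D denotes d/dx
-35D^{6}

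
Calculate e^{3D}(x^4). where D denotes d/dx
x^{4} + 12 x^{3} + 54 x^{2} + 108 x + 81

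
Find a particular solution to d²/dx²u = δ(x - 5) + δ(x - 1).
\frac{|x - 5|}{2} + \frac{|x - 1|}{2}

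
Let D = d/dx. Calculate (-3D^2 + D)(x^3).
3 x \left(x - 6\right)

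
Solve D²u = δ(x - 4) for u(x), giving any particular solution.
\frac{|x - 4|}{2}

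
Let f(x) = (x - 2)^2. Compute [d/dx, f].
2 x - 4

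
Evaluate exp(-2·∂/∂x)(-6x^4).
- 6 x^{4} + 48 x^{3} - 144 x^{2} + 192 x - 96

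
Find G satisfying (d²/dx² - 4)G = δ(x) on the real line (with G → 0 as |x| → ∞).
-\frac{e^{-2|x|}}{4}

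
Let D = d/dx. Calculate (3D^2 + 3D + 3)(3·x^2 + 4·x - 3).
9 x^{2} + 30 x + 21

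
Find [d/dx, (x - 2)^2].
2 x - 4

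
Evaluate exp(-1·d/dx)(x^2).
x^{2} - 2 x + 1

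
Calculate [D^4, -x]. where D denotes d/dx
-4D^{3}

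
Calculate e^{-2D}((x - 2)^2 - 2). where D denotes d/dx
x^{2} - 8 x + 14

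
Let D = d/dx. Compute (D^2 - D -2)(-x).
2 x + 1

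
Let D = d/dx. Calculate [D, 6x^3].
18 x^{2}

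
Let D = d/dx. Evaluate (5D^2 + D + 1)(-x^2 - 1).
- x^{2} - 2 x - 11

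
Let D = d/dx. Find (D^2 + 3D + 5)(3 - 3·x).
6 - 15 x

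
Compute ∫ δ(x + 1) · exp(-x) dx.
e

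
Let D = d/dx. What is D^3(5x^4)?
120 x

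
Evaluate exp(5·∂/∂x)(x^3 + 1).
x^{3} + 15 x^{2} + 75 x + 126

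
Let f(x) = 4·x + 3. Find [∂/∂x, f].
4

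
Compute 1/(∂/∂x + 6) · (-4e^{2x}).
- \frac{e^{2 x}}{2}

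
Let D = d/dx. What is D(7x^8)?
56 x^{7}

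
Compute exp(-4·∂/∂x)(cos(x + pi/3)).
\cos{\left(x - 4 + \frac{\pi}{3} \right)}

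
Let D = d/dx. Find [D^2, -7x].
-14D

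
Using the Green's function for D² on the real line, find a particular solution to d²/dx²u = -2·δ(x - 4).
-|x - 4|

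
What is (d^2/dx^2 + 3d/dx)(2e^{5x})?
80 e^{5 x}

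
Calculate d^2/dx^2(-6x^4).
- 72 x^{2}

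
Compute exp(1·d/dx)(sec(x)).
\sec{\left(x + 1 \right)}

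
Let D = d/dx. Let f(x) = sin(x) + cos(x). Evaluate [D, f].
- \sin{\left(x \right)} + \cos{\left(x \right)}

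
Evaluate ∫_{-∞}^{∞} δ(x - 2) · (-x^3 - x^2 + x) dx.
-10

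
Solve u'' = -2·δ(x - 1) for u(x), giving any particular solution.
-|x - 1|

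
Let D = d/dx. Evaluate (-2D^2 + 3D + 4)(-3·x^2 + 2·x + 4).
- 12 x^{2} - 10 x + 34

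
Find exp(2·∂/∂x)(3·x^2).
3 x^{2} + 12 x + 12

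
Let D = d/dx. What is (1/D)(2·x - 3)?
x^{2} - 3 x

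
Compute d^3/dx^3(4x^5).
240 x^{2}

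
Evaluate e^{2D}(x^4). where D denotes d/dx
x^{4} + 8 x^{3} + 24 x^{2} + 32 x + 16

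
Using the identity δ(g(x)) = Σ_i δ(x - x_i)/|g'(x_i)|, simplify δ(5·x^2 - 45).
\frac{\delta(x - 3) + \delta(x + 3)}{30}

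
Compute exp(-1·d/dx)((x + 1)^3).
x^{3}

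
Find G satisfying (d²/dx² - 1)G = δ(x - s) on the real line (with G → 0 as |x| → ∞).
-\frac{e^{-|x-s|}}{2}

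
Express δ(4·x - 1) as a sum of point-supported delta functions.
\frac{\delta(x - 1/4)}{4}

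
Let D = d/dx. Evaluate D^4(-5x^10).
- 25200 x^{6}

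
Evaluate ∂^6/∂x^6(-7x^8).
- 141120 x^{2}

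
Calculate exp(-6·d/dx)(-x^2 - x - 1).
- x^{2} + 11 x - 31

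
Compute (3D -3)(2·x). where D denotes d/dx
6 - 6 x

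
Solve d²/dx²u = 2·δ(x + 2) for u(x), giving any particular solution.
|x + 2|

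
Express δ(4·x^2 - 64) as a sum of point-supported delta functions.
\frac{\delta(x - 4) + \delta(x + 4)}{32}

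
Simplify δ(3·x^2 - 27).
\frac{\delta(x - 3) + \delta(x + 3)}{18}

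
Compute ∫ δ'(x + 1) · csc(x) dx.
\cot{\left(1 \right)} \csc{\left(1 \right)}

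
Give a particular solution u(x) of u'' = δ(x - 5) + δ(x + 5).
\frac{|x - 5|}{2} + \frac{|x + 5|}{2}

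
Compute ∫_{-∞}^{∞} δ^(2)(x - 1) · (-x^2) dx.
-2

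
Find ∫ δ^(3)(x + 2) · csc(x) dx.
\left(6 \cot^{2}{\left(2 \right)} + 5\right) \cot{\left(2 \right)} \csc{\left(2 \right)}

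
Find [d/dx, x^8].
8 x^{7}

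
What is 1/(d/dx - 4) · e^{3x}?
- e^{3 x}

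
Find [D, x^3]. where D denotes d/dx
3 x^{2}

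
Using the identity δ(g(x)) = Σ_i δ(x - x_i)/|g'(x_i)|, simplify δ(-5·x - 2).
\frac{\delta(x + 2/5)}{5}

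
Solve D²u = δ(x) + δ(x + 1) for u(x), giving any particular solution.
\frac{|x|}{2} + \frac{|x + 1|}{2}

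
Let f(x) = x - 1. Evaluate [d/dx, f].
1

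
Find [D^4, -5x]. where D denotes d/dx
-20D^{3}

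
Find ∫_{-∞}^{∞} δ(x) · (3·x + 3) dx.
3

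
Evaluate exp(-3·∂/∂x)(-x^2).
- x^{2} + 6 x - 9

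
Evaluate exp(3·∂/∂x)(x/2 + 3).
\frac{x}{2} + \frac{9}{2}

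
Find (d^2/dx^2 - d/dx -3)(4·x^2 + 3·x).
- 12 x^{2} - 17 x + 5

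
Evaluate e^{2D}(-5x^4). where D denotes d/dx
- 5 x^{4} - 40 x^{3} - 120 x^{2} - 160 x - 80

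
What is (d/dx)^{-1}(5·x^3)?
\frac{5 x^{4}}{4}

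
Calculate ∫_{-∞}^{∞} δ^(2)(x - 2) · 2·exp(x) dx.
2 e^{2}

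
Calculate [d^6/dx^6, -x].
-6\frac{d^{5}}{dx^{5}}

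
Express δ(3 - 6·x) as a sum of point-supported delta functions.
\frac{\delta(x - 1/2)}{6}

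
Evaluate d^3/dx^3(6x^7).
1260 x^{4}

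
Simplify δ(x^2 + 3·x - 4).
\frac{\delta(x + 4) + \delta(x - 1)}{5}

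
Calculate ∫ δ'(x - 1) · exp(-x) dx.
e^{-1}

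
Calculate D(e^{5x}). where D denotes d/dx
5 e^{5 x}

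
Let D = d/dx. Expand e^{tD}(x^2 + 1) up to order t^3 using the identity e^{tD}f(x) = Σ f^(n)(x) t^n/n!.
t^{2} + 2 t x + x^{2} + 1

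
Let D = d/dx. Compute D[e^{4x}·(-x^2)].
2 x \left(- 2 x - 1\right) e^{4 x}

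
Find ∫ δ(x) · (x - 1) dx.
-1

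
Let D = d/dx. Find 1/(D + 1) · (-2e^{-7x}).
\frac{e^{- 7 x}}{3}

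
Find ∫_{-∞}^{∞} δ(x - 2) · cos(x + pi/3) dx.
\cos{\left(\frac{\pi}{3} + 2 \right)}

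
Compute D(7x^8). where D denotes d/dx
56 x^{7}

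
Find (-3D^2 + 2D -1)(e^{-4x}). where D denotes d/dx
- 57 e^{- 4 x}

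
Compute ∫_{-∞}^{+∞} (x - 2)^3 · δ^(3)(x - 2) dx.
-6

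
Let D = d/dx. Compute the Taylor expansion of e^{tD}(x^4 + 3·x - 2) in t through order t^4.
t^{4} + 4 t^{3} x + 6 t^{2} x^{2} + t \left(4 x^{3} + 3\right) + x^{4} + 3 x - 2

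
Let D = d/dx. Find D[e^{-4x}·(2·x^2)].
4 x \left(1 - 2 x\right) e^{- 4 x}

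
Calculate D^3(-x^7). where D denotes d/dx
- 210 x^{4}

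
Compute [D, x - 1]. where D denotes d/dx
1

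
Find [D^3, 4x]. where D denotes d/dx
12D^{2}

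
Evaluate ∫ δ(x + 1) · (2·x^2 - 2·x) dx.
4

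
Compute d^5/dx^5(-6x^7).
- 15120 x^{2}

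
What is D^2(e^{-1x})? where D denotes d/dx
e^{- x}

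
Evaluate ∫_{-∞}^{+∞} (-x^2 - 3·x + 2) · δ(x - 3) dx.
-16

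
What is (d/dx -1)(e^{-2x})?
- 3 e^{- 2 x}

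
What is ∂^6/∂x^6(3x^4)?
0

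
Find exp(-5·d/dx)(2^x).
2^{x - 5}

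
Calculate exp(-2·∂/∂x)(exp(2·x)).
e^{2 x - 4}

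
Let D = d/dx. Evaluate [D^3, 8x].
24D^{2}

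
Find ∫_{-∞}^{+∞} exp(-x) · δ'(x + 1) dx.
e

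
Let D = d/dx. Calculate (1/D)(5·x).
\frac{5 x^{2}}{2}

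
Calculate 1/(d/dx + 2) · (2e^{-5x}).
- \frac{2 e^{- 5 x}}{3}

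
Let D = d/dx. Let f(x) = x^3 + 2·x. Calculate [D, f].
3 x^{2} + 2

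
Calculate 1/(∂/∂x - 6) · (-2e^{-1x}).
\frac{2 e^{- x}}{7}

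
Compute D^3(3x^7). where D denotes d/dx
630 x^{4}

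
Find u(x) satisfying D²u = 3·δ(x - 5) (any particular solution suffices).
\frac{3|x - 5|}{2}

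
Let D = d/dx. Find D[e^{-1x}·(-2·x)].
2 \left(x - 1\right) e^{- x}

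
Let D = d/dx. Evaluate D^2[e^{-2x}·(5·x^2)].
10 \left(2 x^{2} - 4 x + 1\right) e^{- 2 x}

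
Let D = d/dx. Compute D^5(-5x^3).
0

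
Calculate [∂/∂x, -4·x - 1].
-4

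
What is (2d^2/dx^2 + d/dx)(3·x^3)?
9 x \left(x + 4\right)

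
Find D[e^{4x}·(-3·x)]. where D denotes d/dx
\left(- 12 x - 3\right) e^{4 x}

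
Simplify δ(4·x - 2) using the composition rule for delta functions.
\frac{\delta(x - 1/2)}{4}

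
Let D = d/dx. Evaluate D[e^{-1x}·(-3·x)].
3 \left(x - 1\right) e^{- x}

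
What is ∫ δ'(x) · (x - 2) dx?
-1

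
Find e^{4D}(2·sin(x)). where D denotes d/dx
2 \sin{\left(x + 4 \right)}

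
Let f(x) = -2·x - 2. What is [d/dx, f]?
-2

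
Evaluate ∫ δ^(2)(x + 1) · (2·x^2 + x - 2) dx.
4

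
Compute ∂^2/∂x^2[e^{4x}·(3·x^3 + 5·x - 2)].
\left(48 x^{3} + 72 x^{2} + 98 x + 8\right) e^{4 x}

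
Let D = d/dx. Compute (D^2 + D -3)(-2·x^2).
6 x^{2} - 4 x - 4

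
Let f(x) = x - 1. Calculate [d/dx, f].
1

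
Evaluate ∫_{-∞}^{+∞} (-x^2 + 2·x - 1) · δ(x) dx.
-1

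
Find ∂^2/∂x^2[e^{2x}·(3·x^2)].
\left(12 x^{2} + 24 x + 6\right) e^{2 x}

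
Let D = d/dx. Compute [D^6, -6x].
-36D^{5}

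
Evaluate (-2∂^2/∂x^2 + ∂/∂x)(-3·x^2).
12 - 6 x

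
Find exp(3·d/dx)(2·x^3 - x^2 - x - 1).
2 x^{3} + 17 x^{2} + 47 x + 41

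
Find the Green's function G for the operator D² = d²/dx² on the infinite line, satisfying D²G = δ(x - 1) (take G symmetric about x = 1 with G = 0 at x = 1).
\frac{|x - 1|}{2}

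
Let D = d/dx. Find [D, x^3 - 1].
3 x^{2}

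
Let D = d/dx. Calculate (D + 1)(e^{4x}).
5 e^{4 x}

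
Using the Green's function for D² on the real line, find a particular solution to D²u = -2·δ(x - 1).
-|x - 1|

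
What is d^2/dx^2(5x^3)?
30 x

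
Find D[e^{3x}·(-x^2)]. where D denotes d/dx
x \left(- 3 x - 2\right) e^{3 x}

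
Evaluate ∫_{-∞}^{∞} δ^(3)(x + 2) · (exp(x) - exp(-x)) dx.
- 2 \cosh{\left(2 \right)}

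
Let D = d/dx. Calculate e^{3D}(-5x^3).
- 5 x^{3} - 45 x^{2} - 135 x - 135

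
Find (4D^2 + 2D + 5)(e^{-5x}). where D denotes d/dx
95 e^{- 5 x}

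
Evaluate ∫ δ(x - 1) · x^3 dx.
1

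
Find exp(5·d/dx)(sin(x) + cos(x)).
\sqrt{2} \sin{\left(x + \frac{\pi}{4} + 5 \right)}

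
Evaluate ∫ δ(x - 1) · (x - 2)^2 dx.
1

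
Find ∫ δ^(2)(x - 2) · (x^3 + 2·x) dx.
12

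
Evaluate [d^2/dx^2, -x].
-2\frac{d}{dx}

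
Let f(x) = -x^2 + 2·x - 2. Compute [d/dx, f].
2 - 2 x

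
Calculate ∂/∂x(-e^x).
- e^{x}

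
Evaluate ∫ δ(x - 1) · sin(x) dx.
\sin{\left(1 \right)}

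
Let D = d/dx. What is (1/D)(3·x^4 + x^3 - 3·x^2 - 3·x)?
\frac{3 x^{5}}{5} + \frac{x^{4}}{4} - x^{3} - \frac{3 x^{2}}{2}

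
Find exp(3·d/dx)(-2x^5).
- 2 x^{5} - 30 x^{4} - 180 x^{3} - 540 x^{2} - 810 x - 486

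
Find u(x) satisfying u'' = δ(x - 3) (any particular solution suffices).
\frac{|x - 3|}{2}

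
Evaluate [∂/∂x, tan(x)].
\frac{1}{\cos^{2}{\left(x \right)}}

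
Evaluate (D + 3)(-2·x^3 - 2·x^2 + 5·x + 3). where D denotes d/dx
- 6 x^{3} - 12 x^{2} + 11 x + 14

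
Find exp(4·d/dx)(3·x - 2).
3 x + 10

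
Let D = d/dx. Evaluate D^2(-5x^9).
- 360 x^{7}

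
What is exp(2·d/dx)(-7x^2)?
- 7 x^{2} - 28 x - 28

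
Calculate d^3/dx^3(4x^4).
96 x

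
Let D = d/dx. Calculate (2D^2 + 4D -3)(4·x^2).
- 12 x^{2} + 32 x + 16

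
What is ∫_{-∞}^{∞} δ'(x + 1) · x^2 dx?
2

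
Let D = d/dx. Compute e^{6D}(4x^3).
4 x^{3} + 72 x^{2} + 432 x + 864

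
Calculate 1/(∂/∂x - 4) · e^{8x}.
\frac{e^{8 x}}{4}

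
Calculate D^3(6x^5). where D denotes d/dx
360 x^{2}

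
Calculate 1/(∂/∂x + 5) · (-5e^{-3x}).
- \frac{5 e^{- 3 x}}{2}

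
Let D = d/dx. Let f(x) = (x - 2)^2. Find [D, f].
2 x - 4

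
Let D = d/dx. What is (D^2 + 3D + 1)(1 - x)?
- x - 2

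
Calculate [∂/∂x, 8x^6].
48 x^{5}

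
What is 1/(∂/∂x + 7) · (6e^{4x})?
\frac{6 e^{4 x}}{11}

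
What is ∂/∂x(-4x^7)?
- 28 x^{6}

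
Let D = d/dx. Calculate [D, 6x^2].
12 x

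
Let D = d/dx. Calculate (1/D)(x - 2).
\frac{x^{2}}{2} - 2 x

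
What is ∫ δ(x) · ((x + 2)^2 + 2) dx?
6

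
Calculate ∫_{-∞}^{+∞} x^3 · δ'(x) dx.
0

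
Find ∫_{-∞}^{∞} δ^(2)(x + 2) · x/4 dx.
0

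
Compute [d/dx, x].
1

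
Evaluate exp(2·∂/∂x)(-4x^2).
- 4 x^{2} - 16 x - 16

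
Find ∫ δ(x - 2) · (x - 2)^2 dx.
0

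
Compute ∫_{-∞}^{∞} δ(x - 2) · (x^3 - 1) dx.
7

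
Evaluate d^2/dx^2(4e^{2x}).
16 e^{2 x}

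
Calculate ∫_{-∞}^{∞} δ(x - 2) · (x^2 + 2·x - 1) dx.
7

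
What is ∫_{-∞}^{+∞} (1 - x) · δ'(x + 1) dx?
1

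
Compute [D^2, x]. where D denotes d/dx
2D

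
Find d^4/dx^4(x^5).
120 x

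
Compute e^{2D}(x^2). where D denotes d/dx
x^{2} + 4 x + 4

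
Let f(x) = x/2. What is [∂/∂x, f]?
\frac{1}{2}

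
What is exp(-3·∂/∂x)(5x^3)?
5 x^{3} - 45 x^{2} + 135 x - 135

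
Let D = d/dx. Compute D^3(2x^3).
12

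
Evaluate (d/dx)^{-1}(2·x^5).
\frac{x^{6}}{3}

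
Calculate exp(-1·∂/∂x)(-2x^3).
- 2 x^{3} + 6 x^{2} - 6 x + 2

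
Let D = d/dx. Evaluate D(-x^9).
- 9 x^{8}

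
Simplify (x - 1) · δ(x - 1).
0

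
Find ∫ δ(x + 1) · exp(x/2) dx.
e^{- \frac{1}{2}}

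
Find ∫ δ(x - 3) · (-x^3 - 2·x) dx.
-33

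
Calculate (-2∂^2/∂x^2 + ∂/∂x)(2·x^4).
8 x^{2} \left(x - 6\right)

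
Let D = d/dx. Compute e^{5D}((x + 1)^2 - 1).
x^{2} + 12 x + 35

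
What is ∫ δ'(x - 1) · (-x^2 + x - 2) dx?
1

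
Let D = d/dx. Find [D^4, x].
4D^{3}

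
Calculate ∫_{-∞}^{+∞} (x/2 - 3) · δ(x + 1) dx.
- \frac{7}{2}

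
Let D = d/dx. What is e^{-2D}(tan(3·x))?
\tan{\left(3 x - 6 \right)}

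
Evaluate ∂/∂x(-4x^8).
- 32 x^{7}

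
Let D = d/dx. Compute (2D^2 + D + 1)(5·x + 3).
5 x + 8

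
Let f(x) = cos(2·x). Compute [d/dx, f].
- 2 \sin{\left(2 x \right)}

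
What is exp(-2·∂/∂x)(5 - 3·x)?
11 - 3 x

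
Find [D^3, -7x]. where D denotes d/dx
-21D^{2}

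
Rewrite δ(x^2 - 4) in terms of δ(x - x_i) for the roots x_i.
\frac{\delta(x - 2) + \delta(x + 2)}{4}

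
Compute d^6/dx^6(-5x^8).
- 100800 x^{2}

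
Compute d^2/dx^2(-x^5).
- 20 x^{3}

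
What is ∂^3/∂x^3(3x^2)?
0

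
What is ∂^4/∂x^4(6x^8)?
10080 x^{4}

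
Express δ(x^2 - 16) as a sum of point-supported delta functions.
\frac{\delta(x - 4) + \delta(x + 4)}{8}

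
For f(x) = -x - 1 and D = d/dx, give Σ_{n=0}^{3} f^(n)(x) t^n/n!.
- t - x - 1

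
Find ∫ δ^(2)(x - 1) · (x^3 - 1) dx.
6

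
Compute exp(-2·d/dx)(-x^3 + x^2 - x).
- x^{3} + 7 x^{2} - 17 x + 14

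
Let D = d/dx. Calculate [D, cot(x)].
- \frac{1}{\sin^{2}{\left(x \right)}}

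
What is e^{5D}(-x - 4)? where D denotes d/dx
- x - 9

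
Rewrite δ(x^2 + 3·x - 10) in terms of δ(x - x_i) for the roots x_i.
\frac{\delta(x - 2) + \delta(x + 5)}{7}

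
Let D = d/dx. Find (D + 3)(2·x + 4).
6 x + 14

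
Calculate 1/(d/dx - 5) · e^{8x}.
\frac{e^{8 x}}{3}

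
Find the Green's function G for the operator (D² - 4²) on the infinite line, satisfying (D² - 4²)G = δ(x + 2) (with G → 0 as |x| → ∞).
-\frac{e^{-4|x + 2|}}{8}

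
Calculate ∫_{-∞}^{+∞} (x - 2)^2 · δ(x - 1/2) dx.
\frac{9}{4}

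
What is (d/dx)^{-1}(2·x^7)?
\frac{x^{8}}{4}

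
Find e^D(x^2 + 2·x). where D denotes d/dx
x^{2} + 4 x + 3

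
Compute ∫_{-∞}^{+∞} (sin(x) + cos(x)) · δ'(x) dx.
-1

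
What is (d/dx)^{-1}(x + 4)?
\frac{x^{2}}{2} + 4 x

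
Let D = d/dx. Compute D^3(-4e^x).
- 4 e^{x}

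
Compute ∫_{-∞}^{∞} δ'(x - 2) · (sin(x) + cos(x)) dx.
- \cos{\left(2 \right)} + \sin{\left(2 \right)}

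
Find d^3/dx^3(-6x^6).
- 720 x^{3}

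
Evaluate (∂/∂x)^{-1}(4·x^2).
\frac{4 x^{3}}{3}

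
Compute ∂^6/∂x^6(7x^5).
0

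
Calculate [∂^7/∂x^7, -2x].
-14\frac{d^{6}}{dx^{6}}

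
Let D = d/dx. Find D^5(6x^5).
720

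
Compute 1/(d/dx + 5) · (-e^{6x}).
- \frac{e^{6 x}}{11}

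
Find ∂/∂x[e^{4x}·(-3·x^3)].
x^{2} \left(- 12 x - 9\right) e^{4 x}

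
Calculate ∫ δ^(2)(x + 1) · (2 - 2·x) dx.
0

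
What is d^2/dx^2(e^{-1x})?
e^{- x}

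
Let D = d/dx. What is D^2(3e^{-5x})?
75 e^{- 5 x}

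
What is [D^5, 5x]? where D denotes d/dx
25D^{4}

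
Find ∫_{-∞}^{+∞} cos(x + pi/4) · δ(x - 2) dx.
\cos{\left(\frac{\pi}{4} + 2 \right)}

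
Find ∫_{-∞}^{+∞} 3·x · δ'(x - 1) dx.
-3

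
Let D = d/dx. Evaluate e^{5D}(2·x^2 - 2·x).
2 x^{2} + 18 x + 40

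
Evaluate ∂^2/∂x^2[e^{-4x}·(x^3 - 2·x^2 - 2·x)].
2 \left(8 x^{3} - 28 x^{2} + 3 x + 6\right) e^{- 4 x}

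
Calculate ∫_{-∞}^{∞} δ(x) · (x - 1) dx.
-1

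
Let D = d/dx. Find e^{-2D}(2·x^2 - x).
2 x^{2} - 9 x + 10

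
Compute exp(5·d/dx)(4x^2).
4 x^{2} + 40 x + 100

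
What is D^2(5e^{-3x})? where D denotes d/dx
45 e^{- 3 x}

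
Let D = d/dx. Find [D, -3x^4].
- 12 x^{3}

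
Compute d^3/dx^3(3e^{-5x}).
- 375 e^{- 5 x}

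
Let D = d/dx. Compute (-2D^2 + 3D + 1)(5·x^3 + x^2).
5 x^{3} + 46 x^{2} - 54 x - 4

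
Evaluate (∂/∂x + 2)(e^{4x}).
6 e^{4 x}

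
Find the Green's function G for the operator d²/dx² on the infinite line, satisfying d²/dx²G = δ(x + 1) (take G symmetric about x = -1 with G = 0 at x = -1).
\frac{|x + 1|}{2}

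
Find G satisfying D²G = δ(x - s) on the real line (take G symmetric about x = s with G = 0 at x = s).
\frac{|x - s|}{2}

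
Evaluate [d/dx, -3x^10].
- 30 x^{9}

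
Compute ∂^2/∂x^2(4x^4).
48 x^{2}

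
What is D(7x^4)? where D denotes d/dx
28 x^{3}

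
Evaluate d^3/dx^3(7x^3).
42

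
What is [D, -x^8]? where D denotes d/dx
- 8 x^{7}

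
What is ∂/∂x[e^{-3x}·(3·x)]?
3 \left(1 - 3 x\right) e^{- 3 x}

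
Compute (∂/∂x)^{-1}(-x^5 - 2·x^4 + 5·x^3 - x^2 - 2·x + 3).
- \frac{x^{6}}{6} - \frac{2 x^{5}}{5} + \frac{5 x^{4}}{4} - \frac{x^{3}}{3} - x^{2} + 3 x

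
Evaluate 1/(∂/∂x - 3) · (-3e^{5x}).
- \frac{3 e^{5 x}}{2}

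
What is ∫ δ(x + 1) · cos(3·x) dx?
\cos{\left(3 \right)}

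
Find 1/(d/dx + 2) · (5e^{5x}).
\frac{5 e^{5 x}}{7}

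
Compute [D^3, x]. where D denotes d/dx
3D^{2}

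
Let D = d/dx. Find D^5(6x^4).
0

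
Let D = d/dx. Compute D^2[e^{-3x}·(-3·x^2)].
3 \left(- 9 x^{2} + 12 x - 2\right) e^{- 3 x}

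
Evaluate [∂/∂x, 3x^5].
15 x^{4}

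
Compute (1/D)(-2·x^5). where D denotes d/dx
- \frac{x^{6}}{3}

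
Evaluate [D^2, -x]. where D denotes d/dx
-2D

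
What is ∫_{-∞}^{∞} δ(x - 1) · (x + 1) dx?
2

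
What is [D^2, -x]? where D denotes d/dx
-2D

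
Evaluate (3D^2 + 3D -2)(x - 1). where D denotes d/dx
5 - 2 x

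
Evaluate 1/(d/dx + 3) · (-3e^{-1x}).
- \frac{3 e^{- x}}{2}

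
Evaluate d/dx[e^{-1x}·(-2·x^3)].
2 x^{2} \left(x - 3\right) e^{- x}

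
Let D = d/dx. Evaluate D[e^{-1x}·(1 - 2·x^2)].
\left(2 x^{2} - 4 x - 1\right) e^{- x}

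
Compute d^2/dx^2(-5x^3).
- 30 x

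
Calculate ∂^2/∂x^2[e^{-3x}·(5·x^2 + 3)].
\left(45 x^{2} - 60 x + 37\right) e^{- 3 x}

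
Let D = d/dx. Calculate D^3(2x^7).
420 x^{4}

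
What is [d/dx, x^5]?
5 x^{4}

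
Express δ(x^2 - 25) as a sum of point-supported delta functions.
\frac{\delta(x - 5) + \delta(x + 5)}{10}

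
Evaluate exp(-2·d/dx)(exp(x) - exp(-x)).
- e^{2 - x} + e^{x - 2}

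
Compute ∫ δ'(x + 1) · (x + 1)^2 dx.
0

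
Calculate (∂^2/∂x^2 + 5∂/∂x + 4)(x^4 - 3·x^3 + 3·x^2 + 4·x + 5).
4 x^{4} + 8 x^{3} - 21 x^{2} + 28 x + 46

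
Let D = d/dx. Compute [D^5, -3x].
-15D^{4}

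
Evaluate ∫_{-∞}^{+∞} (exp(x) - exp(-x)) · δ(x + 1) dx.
- 2 \sinh{\left(1 \right)}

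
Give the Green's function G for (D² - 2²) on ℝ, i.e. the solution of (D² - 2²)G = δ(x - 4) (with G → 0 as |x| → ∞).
-\frac{e^{-2|x - 4|}}{4}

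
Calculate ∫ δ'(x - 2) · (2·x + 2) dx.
-2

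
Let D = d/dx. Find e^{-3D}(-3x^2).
- 3 x^{2} + 18 x - 27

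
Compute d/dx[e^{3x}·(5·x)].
\left(15 x + 5\right) e^{3 x}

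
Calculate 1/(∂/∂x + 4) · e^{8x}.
\frac{e^{8 x}}{12}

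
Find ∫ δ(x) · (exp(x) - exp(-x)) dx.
0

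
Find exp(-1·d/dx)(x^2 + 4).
x^{2} - 2 x + 5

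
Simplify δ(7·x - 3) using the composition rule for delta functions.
\frac{\delta(x - 3/7)}{7}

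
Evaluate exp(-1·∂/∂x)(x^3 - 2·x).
x^{3} - 3 x^{2} + x + 1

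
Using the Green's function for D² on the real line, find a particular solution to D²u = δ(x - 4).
\frac{|x - 4|}{2}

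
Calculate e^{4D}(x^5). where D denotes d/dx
x^{5} + 20 x^{4} + 160 x^{3} + 640 x^{2} + 1280 x + 1024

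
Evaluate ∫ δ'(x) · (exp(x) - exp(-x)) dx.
-2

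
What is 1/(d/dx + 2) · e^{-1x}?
e^{- x}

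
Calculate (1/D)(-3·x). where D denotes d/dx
- \frac{3 x^{2}}{2}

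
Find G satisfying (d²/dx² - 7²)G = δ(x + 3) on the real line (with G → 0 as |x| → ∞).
-\frac{e^{-7|x + 3|}}{14}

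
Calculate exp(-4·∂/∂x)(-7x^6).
- 7 x^{6} + 168 x^{5} - 1680 x^{4} + 8960 x^{3} - 26880 x^{2} + 43008 x - 28672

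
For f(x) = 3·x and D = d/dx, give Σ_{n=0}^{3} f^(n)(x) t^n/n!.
3 t + 3 x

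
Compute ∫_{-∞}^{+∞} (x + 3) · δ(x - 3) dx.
6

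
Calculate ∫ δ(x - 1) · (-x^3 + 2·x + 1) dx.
2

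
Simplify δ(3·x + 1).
\frac{\delta(x + 1/3)}{3}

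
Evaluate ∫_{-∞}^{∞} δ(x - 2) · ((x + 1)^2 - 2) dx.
7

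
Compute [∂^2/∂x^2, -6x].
-12\frac{d}{dx}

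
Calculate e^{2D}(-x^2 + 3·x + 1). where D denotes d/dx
- x^{2} - x + 3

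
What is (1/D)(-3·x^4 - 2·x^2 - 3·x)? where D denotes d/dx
- \frac{3 x^{5}}{5} - \frac{2 x^{3}}{3} - \frac{3 x^{2}}{2}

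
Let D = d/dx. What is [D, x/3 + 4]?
\frac{1}{3}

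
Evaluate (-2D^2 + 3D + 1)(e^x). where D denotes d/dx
2 e^{x}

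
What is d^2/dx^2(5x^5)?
100 x^{3}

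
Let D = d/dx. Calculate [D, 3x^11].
33 x^{10}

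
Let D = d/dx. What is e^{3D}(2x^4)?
2 x^{4} + 24 x^{3} + 108 x^{2} + 216 x + 162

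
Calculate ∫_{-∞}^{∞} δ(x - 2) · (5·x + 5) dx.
15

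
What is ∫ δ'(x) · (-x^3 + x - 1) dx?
-1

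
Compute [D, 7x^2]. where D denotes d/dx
14 x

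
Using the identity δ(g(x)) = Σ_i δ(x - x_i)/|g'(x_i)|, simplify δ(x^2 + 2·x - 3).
\frac{\delta(x - 1) + \delta(x + 3)}{4}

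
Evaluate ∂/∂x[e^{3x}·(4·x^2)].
4 x \left(3 x + 2\right) e^{3 x}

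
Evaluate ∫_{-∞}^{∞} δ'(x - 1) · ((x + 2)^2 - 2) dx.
-6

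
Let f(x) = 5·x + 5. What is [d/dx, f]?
5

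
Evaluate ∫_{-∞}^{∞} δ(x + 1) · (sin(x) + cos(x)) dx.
- \sin{\left(1 \right)} + \cos{\left(1 \right)}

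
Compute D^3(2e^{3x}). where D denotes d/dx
54 e^{3 x}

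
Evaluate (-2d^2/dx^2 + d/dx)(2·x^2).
4 x - 8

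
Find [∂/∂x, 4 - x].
-1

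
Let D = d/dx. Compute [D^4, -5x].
-20D^{3}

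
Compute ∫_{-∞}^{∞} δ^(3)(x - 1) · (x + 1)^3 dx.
-6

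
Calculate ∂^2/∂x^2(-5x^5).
- 100 x^{3}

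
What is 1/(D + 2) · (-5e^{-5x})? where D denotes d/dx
\frac{5 e^{- 5 x}}{3}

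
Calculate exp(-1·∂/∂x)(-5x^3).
- 5 x^{3} + 15 x^{2} - 15 x + 5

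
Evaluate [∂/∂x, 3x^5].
15 x^{4}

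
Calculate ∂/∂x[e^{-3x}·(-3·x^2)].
3 x \left(3 x - 2\right) e^{- 3 x}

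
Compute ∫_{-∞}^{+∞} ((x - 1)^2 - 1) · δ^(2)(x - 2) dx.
2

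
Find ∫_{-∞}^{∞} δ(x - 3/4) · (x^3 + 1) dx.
\frac{91}{64}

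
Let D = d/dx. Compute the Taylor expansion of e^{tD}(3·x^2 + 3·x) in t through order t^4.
3 t^{2} + 3 t \left(2 x + 1\right) + 3 x^{2} + 3 x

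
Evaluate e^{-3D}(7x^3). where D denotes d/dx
7 x^{3} - 63 x^{2} + 189 x - 189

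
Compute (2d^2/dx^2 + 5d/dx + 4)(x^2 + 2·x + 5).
4 x^{2} + 18 x + 34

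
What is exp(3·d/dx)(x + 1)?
x + 4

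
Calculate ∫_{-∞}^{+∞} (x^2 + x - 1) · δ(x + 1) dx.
-1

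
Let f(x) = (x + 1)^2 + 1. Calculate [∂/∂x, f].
2 x + 2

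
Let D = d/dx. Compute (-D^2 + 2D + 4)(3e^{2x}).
12 e^{2 x}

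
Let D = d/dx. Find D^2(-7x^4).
- 84 x^{2}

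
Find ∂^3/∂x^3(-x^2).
0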